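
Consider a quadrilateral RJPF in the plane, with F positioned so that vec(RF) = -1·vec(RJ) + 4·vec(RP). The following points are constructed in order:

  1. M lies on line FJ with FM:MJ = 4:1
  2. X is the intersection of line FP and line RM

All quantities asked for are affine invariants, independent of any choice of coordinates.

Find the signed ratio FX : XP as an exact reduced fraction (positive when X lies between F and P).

Set R = (0, 0), J = (1, 0), P = (0, 1), F = (-1, 4); any affine frame gives the same invariant.
1. M lies on line FJ with FM:MJ = 4:1 ⇒ M = (3/5, 4/5)
2. X is the intersection of line FP and line RM ⇒ X = (3/13, 4/13)
X = F + t·(P−F) with t = 16/13, so FX:XP = t:(1−t) = 16/13:-3/13

FX:XP = -16/3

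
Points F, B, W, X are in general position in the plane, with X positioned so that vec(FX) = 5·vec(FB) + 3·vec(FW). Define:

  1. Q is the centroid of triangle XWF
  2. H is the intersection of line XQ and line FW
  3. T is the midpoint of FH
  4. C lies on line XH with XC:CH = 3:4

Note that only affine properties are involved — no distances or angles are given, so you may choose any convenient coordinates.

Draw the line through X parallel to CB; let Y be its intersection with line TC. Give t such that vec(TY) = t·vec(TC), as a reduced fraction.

Choose coordinates F = (0, 0), B = (1, 0), W = (0, 1), X = (5, 3).
1. Q is the centroid of triangle XWF ⇒ Q = (5/3, 4/3)
2. H is the intersection of line XQ and line FW ⇒ H = (0, 1/2)
3. T is the midpoint of FH ⇒ T = (0, 1/4)
4. C lies on line XH with XC:CH = 3:4 ⇒ C = (20/7, 27/14)
through X parallel to CB: direction (-13/7, -27/14); meets TC at Y = (2540/469, 3219/938)
Y = T + t·(C−T) with t = 127/67

t = 127/67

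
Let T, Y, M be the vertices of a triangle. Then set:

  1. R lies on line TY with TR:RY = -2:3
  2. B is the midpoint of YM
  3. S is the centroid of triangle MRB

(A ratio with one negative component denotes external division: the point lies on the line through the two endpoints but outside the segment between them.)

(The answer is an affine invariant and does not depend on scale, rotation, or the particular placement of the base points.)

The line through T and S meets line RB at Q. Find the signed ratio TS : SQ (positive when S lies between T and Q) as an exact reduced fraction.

Set T = (0, 0), Y = (1, 0), M = (0, 1); any affine frame gives the same invariant.
1. R lies on line TY with TR:RY = -2:3 ⇒ R = (-2, 0)
2. B is the midpoint of YM ⇒ B = (1/2, 1/2)
3. S is the centroid of triangle MRB ⇒ S = (-1/2, 1/2)
line TS meets RB at Q = (-1/3, 1/3)
S = T + t·(Q−T) with t = 3/2, so TS:SQ = 3/2:-1/2

TS:SQ = -3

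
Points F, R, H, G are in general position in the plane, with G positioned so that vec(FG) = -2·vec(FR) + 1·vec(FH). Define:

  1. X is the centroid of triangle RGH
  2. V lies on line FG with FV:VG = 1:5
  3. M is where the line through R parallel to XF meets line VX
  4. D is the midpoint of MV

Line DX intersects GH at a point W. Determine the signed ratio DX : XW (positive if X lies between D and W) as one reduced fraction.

Work in coordinates with F = (0, 0), R = (1, 0), H = (0, 1), G = (-2, 1).
1. X is the centroid of triangle RGH ⇒ X = (-1/3, 2/3)
2. V lies on line FG with FV:VG = 1:5 ⇒ V = (-1/3, 1/6)
3. M is where the line through R parallel to XF meets line VX ⇒ M = (-1/3, 8/3)
4. D is the midpoint of MV ⇒ D = (-1/3, 17/12)
line DX meets GH at W = (-1/3, 1)
X = D + t·(W−D) with t = 9/5, so DX:XW = 9/5:-4/5

DX:XW = -9/4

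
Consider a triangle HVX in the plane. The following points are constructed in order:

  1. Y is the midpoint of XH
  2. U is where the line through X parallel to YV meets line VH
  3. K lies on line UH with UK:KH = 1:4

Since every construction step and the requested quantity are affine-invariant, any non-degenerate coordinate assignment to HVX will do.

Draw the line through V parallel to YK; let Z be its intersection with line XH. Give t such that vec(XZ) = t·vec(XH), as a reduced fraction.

t = 11/16

Set H = (0, 0), V = (1, 0), X = (0, 1); any affine frame gives the same invariant.
1. Y is the midpoint of XH ⇒ Y = (0, 1/2)
2. U is where the line through X parallel to YV meets line VH ⇒ U = (2, 0)
3. K lies on line UH with UK:KH = 1:4 ⇒ K = (8/5, 0)
through V parallel to YK: direction (8/5, -1/2); meets XH at Z = (0, 5/16)
Z = X + t·(H−X) with t = 11/16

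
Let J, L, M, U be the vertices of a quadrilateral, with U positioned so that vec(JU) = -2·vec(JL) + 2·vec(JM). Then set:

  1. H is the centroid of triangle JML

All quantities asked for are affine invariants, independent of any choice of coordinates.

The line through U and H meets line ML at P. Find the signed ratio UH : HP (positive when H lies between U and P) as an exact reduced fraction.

UH:HP = 2

Choose coordinates J = (0, 0), L = (1, 0), M = (0, 1), U = (-2, 2).
1. H is the centroid of triangle JML ⇒ H = (1/3, 1/3)
line UH meets ML at P = (3/2, -1/2)
H = U + t·(P−U) with t = 2/3, so UH:HP = 2/3:1/3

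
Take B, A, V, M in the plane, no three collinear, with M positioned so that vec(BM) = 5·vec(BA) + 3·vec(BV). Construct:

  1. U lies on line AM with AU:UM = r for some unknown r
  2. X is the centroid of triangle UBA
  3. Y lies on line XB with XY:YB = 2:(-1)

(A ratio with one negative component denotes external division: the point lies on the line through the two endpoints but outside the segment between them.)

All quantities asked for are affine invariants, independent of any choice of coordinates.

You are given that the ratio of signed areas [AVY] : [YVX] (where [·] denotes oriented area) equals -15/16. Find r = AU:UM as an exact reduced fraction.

Work in coordinates with B = (0, 0), A = (1, 0), V = (0, 1), M = (5, 3).
1. With AU:UM = r, write λ = r/(r+1) so U = A + λ·(M−A); U is affine-linear in λ
2. X is the centroid of triangle UBA ⇒ X is an affine combination of earlier points and hence also affine-linear in λ
3. Y lies on line XB with XY:YB = 2:(-1) ⇒ Y is an affine combination of earlier points and hence also affine-linear in λ
Every point depending on U is an affine combination of U and λ-independent points, so each such coordinate is linear in λ; the λ² term in each signed area is a multiple of (M−A)×(M−A) = 0, so 2·[AVY] and 2·[YVX] are each linear in λ. Evaluating at λ=0 and λ=1:
  2·[AVY] = 7/3·λ + 5/3,   2·[YVX] = -8/3·λ − 4/3
So [AVY]:[YVX] = (7/3·λ + 5/3) / (-8/3·λ − 4/3). Setting this equal to -15/16:
  7/3·λ + 5/3 = -15/16·(-8/3·λ − 4/3)  ⇒  λ = 5/2
Then r = λ/(1−λ) = (5/2)/(-3/2) = -5/3. Check: with r = -5/3, U = (11, 15/2) and [AVY]:[YVX] = -15/16 as required.

r = -5/3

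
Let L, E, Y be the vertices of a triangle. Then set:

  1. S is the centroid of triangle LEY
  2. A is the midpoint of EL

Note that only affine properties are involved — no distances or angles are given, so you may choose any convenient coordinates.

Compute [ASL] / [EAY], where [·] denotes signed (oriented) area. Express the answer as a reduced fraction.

Choose coordinates L = (0, 0), E = (1, 0), Y = (0, 1).
1. S is the centroid of triangle LEY ⇒ S = (1/3, 1/3)
2. A is the midpoint of EL ⇒ A = (1/2, 0)
2·[ASL] = 1/6, 2·[EAY] = -1/2
[ASL]:[EAY] = 1/6:-1/2 = -1/3

[ASL]:[EAY] = -1/3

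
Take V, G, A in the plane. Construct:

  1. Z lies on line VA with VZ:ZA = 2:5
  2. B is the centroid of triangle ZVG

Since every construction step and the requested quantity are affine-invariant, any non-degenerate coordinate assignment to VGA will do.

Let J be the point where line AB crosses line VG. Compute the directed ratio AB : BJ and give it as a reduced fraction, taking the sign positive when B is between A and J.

AB:BJ = 19/2

Set V = (0, 0), G = (1, 0), A = (0, 1); any affine frame gives the same invariant.
1. Z lies on line VA with VZ:ZA = 2:5 ⇒ Z = (0, 2/7)
2. B is the centroid of triangle ZVG ⇒ B = (1/3, 2/21)
line AB meets VG at J = (7/19, 0)
B = A + t·(J−A) with t = 19/21, so AB:BJ = 19/21:2/21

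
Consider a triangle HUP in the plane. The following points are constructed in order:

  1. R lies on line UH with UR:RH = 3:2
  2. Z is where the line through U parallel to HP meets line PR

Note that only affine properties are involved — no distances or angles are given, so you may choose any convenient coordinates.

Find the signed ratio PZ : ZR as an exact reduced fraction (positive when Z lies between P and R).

Work in coordinates with H = (0, 0), U = (1, 0), P = (0, 1).
1. R lies on line UH with UR:RH = 3:2 ⇒ R = (2/5, 0)
2. Z is where the line through U parallel to HP meets line PR ⇒ Z = (1, -3/2)
Z = P + t·(R−P) with t = 5/2, so PZ:ZR = t:(1−t) = 5/2:-3/2

PZ:ZR = -5/3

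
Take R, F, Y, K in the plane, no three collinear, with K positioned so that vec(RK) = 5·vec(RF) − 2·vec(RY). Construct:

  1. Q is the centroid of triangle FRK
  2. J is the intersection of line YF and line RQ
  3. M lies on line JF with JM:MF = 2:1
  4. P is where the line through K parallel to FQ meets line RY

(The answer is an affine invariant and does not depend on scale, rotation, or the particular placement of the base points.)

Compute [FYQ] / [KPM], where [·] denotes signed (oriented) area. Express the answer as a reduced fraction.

Work in coordinates with R = (0, 0), F = (1, 0), Y = (0, 1), K = (5, -2).
1. Q is the centroid of triangle FRK ⇒ Q = (2, -2/3)
2. J is the intersection of line YF and line RQ ⇒ J = (3/2, -1/2)
3. M lies on line JF with JM:MF = 2:1 ⇒ M = (7/6, -1/6)
4. P is where the line through K parallel to FQ meets line RY ⇒ P = (0, 4/3)
2·[FYQ] = -1/3, 2·[KPM] = 65/18
[FYQ]:[KPM] = -1/3:65/18 = -6/65

[FYQ]:[KPM] = -6/65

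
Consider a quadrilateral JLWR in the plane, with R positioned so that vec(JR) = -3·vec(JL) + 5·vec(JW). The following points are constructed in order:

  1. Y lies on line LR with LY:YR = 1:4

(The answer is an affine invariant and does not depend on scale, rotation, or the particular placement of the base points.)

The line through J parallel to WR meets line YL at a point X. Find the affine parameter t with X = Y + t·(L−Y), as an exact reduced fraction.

Assign J = (0, 0), L = (1, 0), W = (0, 1), R = (-3, 5) — the answer is frame-independent, so this choice is without loss of generality.
1. Y lies on line LR with LY:YR = 1:4 ⇒ Y = (1/5, 1)
through J parallel to WR: direction (-3, 4); meets YL at X = (-15, 20)
X = Y + t·(L−Y) with t = -19

t = -19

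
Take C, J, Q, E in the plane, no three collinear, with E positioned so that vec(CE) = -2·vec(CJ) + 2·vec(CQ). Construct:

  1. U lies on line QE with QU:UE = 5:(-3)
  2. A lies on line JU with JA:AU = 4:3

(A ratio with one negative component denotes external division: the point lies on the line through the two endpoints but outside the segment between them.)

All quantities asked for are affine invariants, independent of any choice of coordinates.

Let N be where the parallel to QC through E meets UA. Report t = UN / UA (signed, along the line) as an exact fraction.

Assign C = (0, 0), J = (1, 0), Q = (0, 1), E = (-2, 2) — the answer is frame-independent, so this choice is without loss of generality.
1. U lies on line QE with QU:UE = 5:(-3) ⇒ U = (-5, 7/2)
2. A lies on line JU with JA:AU = 4:3 ⇒ A = (-17/7, 2)
through E parallel to QC: direction (0, -1); meets UA at N = (-2, 7/4)
N = U + t·(A−U) with t = 7/6

t = 7/6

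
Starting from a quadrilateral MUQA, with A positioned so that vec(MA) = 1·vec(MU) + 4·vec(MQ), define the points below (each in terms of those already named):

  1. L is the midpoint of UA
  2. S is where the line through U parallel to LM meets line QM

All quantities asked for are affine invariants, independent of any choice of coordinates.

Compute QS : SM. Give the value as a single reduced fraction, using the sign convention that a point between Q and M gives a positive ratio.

Assign M = (0, 0), U = (1, 0), Q = (0, 1), A = (1, 4) — the answer is frame-independent, so this choice is without loss of generality.
1. L is the midpoint of UA ⇒ L = (1, 2)
2. S is where the line through U parallel to LM meets line QM ⇒ S = (0, -2)
S = Q + t·(M−Q) with t = 3, so QS:SM = t:(1−t) = 3:-2

QS:SM = -3/2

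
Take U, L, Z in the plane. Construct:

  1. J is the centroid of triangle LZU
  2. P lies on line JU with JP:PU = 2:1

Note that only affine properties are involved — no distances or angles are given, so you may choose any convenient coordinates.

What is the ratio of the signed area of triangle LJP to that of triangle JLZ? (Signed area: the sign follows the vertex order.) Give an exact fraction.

[LJP]:[JLZ] = 2/3

Set U = (0, 0), L = (1, 0), Z = (0, 1); any affine frame gives the same invariant.
1. J is the centroid of triangle LZU ⇒ J = (1/3, 1/3)
2. P lies on line JU with JP:PU = 2:1 ⇒ P = (1/9, 1/9)
2·[LJP] = 2/9, 2·[JLZ] = 1/3
[LJP]:[JLZ] = 2/9:1/3 = 2/3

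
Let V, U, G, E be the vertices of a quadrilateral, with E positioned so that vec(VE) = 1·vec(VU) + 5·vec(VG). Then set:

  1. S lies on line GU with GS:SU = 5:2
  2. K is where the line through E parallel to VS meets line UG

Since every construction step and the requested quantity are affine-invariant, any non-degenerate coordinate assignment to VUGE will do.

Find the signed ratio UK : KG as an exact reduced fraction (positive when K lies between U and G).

UK:KG = -25/18

Assign V = (0, 0), U = (1, 0), G = (0, 1), E = (1, 5) — the answer is frame-independent, so this choice is without loss of generality.
1. S lies on line GU with GS:SU = 5:2 ⇒ S = (5/7, 2/7)
2. K is where the line through E parallel to VS meets line UG ⇒ K = (-18/7, 25/7)
K = U + t·(G−U) with t = 25/7, so UK:KG = t:(1−t) = 25/7:-18/7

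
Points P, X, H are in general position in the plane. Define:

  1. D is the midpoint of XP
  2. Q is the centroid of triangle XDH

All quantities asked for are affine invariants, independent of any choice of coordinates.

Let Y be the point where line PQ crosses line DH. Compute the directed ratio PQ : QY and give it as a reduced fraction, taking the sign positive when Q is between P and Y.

PQ:QY = -4

Work in coordinates with P = (0, 0), X = (1, 0), H = (0, 1).
1. D is the midpoint of XP ⇒ D = (1/2, 0)
2. Q is the centroid of triangle XDH ⇒ Q = (1/2, 1/3)
line PQ meets DH at Y = (3/8, 1/4)
Q = P + t·(Y−P) with t = 4/3, so PQ:QY = 4/3:-1/3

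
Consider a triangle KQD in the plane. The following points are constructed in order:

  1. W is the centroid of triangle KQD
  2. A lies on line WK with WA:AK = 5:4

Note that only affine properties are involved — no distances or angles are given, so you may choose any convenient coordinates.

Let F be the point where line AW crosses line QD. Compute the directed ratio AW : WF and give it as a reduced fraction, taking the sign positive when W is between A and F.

AW:WF = 10/9

Assign K = (0, 0), Q = (1, 0), D = (0, 1) — the answer is frame-independent, so this choice is without loss of generality.
1. W is the centroid of triangle KQD ⇒ W = (1/3, 1/3)
2. A lies on line WK with WA:AK = 5:4 ⇒ A = (4/27, 4/27)
line AW meets QD at F = (1/2, 1/2)
W = A + t·(F−A) with t = 10/19, so AW:WF = 10/19:9/19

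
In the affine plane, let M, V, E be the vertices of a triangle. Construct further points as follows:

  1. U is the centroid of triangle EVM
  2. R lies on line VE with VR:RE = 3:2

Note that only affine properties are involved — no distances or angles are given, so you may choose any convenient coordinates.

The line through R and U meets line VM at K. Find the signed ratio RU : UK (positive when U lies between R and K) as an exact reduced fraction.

RU:UK = 4/5

Set M = (0, 0), V = (1, 0), E = (0, 1); any affine frame gives the same invariant.
1. U is the centroid of triangle EVM ⇒ U = (1/3, 1/3)
2. R lies on line VE with VR:RE = 3:2 ⇒ R = (2/5, 3/5)
line RU meets VM at K = (1/4, 0)
U = R + t·(K−R) with t = 4/9, so RU:UK = 4/9:5/9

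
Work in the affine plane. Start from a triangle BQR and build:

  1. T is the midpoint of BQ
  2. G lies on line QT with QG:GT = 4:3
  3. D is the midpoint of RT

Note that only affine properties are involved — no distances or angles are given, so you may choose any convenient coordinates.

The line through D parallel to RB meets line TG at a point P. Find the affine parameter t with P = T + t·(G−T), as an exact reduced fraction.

Assign B = (0, 0), Q = (1, 0), R = (0, 1) — the answer is frame-independent, so this choice is without loss of generality.
1. T is the midpoint of BQ ⇒ T = (1/2, 0)
2. G lies on line QT with QG:GT = 4:3 ⇒ G = (5/7, 0)
3. D is the midpoint of RT ⇒ D = (1/4, 1/2)
through D parallel to RB: direction (0, -1); meets TG at P = (1/4, 0)
P = T + t·(G−T) with t = -7/6

t = -7/6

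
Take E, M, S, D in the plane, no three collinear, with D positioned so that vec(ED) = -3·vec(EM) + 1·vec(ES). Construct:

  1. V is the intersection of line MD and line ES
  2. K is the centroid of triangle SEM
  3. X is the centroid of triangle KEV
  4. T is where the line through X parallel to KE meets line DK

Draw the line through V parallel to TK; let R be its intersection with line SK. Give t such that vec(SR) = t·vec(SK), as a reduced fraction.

Set E = (0, 0), M = (1, 0), S = (0, 1), D = (-3, 1); any affine frame gives the same invariant.
1. V is the intersection of line MD and line ES ⇒ V = (0, 1/4)
2. K is the centroid of triangle SEM ⇒ K = (1/3, 1/3)
3. X is the centroid of triangle KEV ⇒ X = (1/9, 7/36)
4. T is where the line through X parallel to KE meets line DK ⇒ T = (19/72, 25/72)
through V parallel to TK: direction (5/72, -1/72); meets SK at R = (5/12, 1/6)
R = S + t·(K−S) with t = 5/4

t = 5/4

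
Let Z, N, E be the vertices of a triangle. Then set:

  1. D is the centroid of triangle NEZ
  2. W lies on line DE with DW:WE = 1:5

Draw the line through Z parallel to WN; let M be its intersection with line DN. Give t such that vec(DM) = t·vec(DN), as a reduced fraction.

t = -7

Set Z = (0, 0), N = (1, 0), E = (0, 1); any affine frame gives the same invariant.
1. D is the centroid of triangle NEZ ⇒ D = (1/3, 1/3)
2. W lies on line DE with DW:WE = 1:5 ⇒ W = (5/18, 4/9)
through Z parallel to WN: direction (13/18, -4/9); meets DN at M = (-13/3, 8/3)
M = D + t·(N−D) with t = -7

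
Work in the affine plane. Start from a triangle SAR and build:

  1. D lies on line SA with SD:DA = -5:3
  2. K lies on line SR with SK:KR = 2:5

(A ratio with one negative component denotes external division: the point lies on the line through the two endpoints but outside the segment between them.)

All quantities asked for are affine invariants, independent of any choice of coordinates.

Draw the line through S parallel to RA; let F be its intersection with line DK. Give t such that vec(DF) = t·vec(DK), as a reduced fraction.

t = 35/31

Choose coordinates S = (0, 0), A = (1, 0), R = (0, 1).
1. D lies on line SA with SD:DA = -5:3 ⇒ D = (5/2, 0)
2. K lies on line SR with SK:KR = 2:5 ⇒ K = (0, 2/7)
through S parallel to RA: direction (1, -1); meets DK at F = (-10/31, 10/31)
F = D + t·(K−D) with t = 35/31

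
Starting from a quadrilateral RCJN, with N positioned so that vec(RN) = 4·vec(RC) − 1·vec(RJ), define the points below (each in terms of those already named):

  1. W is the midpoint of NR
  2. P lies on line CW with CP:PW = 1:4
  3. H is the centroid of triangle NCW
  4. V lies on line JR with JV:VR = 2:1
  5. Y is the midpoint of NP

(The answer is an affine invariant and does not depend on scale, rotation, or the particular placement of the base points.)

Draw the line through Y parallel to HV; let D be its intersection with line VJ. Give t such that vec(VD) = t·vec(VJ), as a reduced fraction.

t = 19/280

Assign R = (0, 0), C = (1, 0), J = (0, 1), N = (4, -1) — the answer is frame-independent, so this choice is without loss of generality.
1. W is the midpoint of NR ⇒ W = (2, -1/2)
2. P lies on line CW with CP:PW = 1:4 ⇒ P = (6/5, -1/10)
3. H is the centroid of triangle NCW ⇒ H = (7/3, -1/2)
4. V lies on line JR with JV:VR = 2:1 ⇒ V = (0, 1/3)
5. Y is the midpoint of NP ⇒ Y = (13/5, -11/20)
through Y parallel to HV: direction (-7/3, 5/6); meets VJ at D = (0, 53/140)
D = V + t·(J−V) with t = 19/280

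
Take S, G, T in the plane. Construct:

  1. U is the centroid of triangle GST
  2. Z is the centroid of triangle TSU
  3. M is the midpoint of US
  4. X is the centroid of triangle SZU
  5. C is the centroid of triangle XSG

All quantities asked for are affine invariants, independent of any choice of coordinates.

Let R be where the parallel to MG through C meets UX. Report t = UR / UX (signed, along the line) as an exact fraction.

t = 32/15

Set S = (0, 0), G = (1, 0), T = (0, 1); any affine frame gives the same invariant.
1. U is the centroid of triangle GST ⇒ U = (1/3, 1/3)
2. Z is the centroid of triangle TSU ⇒ Z = (1/9, 4/9)
3. M is the midpoint of US ⇒ M = (1/6, 1/6)
4. X is the centroid of triangle SZU ⇒ X = (4/27, 7/27)
5. C is the centroid of triangle XSG ⇒ C = (31/81, 7/81)
through C parallel to MG: direction (5/6, -1/6); meets UX at R = (-5/81, 71/405)
R = U + t·(X−U) with t = 32/15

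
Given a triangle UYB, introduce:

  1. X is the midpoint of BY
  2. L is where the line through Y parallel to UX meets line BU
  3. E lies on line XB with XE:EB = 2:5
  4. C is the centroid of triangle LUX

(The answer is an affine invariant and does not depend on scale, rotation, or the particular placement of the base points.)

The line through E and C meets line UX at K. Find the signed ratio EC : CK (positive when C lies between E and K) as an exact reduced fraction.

Choose coordinates U = (0, 0), Y = (1, 0), B = (0, 1).
1. X is the midpoint of BY ⇒ X = (1/2, 1/2)
2. L is where the line through Y parallel to UX meets line BU ⇒ L = (0, -1)
3. E lies on line XB with XE:EB = 2:5 ⇒ E = (5/14, 9/14)
4. C is the centroid of triangle LUX ⇒ C = (1/6, -1/6)
line EC meets UX at K = (7/26, 7/26)
C = E + t·(K−E) with t = 13/6, so EC:CK = 13/6:-7/6

EC:CK = -13/7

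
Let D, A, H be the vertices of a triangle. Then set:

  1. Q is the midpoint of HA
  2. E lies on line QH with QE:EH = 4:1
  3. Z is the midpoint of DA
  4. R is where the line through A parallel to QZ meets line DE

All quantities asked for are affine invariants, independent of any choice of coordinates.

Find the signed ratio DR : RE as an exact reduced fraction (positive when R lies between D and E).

DR:RE = -10/9

Assign D = (0, 0), A = (1, 0), H = (0, 1) — the answer is frame-independent, so this choice is without loss of generality.
1. Q is the midpoint of HA ⇒ Q = (1/2, 1/2)
2. E lies on line QH with QE:EH = 4:1 ⇒ E = (1/10, 9/10)
3. Z is the midpoint of DA ⇒ Z = (1/2, 0)
4. R is where the line through A parallel to QZ meets line DE ⇒ R = (1, 9)
R = D + t·(E−D) with t = 10, so DR:RE = t:(1−t) = 10:-9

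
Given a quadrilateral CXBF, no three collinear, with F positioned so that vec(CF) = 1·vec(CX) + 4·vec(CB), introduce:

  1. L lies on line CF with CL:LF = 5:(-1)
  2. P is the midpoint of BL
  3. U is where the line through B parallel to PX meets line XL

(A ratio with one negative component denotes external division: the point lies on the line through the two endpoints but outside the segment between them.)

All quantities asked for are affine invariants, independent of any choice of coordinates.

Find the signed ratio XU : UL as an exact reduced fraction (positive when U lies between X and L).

Set C = (0, 0), X = (1, 0), B = (0, 1), F = (1, 4); any affine frame gives the same invariant.
1. L lies on line CF with CL:LF = 5:(-1) ⇒ L = (5/4, 5)
2. P is the midpoint of BL ⇒ P = (5/8, 3)
3. U is where the line through B parallel to PX meets line XL ⇒ U = (3/4, -5)
U = X + t·(L−X) with t = -1, so XU:UL = t:(1−t) = -1:2

XU:UL = -1/2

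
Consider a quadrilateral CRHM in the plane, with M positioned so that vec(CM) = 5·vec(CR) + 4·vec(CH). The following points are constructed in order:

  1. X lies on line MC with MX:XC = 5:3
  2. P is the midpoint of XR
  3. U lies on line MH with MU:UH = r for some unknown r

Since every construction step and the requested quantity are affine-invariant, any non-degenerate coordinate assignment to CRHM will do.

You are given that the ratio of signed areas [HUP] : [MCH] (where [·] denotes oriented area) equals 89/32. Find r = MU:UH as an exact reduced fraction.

r = -3/5

Set C = (0, 0), R = (1, 0), H = (0, 1), M = (5, 4); any affine frame gives the same invariant.
1. X lies on line MC with MX:XC = 5:3 ⇒ X = (15/8, 3/2)
2. P is the midpoint of XR ⇒ P = (23/16, 3/4)
3. With MU:UH = r, write λ = r/(r+1) so U = M + λ·(H−M); U is affine-linear in λ
Every point depending on U is an affine combination of U and λ-independent points, so each such coordinate is linear in λ; the λ² term in each signed area is a multiple of (H−M)×(H−M) = 0, so 2·[HUP] and 2·[MCH] are each linear in λ. Evaluating at λ=0 and λ=1:
  2·[HUP] = 89/16·λ − 89/16,   2·[MCH] = -5
So [HUP]:[MCH] = (89/16·λ − 89/16) / (-5). Setting this equal to 89/32:
  89/16·λ − 89/16 = 89/32·(-5)  ⇒  λ = -3/2
Then r = λ/(1−λ) = (-3/2)/(5/2) = -3/5. Check: with r = -3/5, U = (25/2, 17/2) and [HUP]:[MCH] = 89/32 as required.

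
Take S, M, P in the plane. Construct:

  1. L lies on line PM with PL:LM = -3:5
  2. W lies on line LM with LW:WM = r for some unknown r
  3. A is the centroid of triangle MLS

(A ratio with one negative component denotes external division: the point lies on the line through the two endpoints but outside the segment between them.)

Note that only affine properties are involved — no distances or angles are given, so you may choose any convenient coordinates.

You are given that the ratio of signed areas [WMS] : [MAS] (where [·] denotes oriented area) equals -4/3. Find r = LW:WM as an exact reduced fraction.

r = 5/4

Assign S = (0, 0), M = (1, 0), P = (0, 1) — the answer is frame-independent, so this choice is without loss of generality.
1. L lies on line PM with PL:LM = -3:5 ⇒ L = (-3/2, 5/2)
2. With LW:WM = r, write λ = r/(r+1) so W = L + λ·(M−L); W is affine-linear in λ
3. A is the centroid of triangle MLS ⇒ A = (-1/6, 5/6)
Every point depending on W is an affine combination of W and λ-independent points, so each such coordinate is linear in λ; the λ² term in each signed area is a multiple of (M−L)×(M−L) = 0, so 2·[WMS] and 2·[MAS] are each linear in λ. Evaluating at λ=0 and λ=1:
  2·[WMS] = 5/2·λ − 5/2,   2·[MAS] = 5/6
So [WMS]:[MAS] = (5/2·λ − 5/2) / (5/6). Setting this equal to -4/3:
  5/2·λ − 5/2 = -4/3·(5/6)  ⇒  λ = 5/9
Then r = λ/(1−λ) = (5/9)/(4/9) = 5/4. Check: with r = 5/4, W = (-1/9, 10/9) and [WMS]:[MAS] = -4/3 as required.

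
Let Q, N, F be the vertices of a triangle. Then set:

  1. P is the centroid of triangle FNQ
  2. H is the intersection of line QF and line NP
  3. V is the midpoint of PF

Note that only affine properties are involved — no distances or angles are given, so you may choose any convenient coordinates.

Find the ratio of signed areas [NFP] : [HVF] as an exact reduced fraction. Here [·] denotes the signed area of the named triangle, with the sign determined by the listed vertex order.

[NFP]:[HVF] = 4

Work in coordinates with Q = (0, 0), N = (1, 0), F = (0, 1).
1. P is the centroid of triangle FNQ ⇒ P = (1/3, 1/3)
2. H is the intersection of line QF and line NP ⇒ H = (0, 1/2)
3. V is the midpoint of PF ⇒ V = (1/6, 2/3)
2·[NFP] = 1/3, 2·[HVF] = 1/12
[NFP]:[HVF] = 1/3:1/12 = 4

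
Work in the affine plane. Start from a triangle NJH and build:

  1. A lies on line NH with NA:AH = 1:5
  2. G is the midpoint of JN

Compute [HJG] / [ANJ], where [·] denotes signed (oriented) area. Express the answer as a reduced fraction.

Set N = (0, 0), J = (1, 0), H = (0, 1); any affine frame gives the same invariant.
1. A lies on line NH with NA:AH = 1:5 ⇒ A = (0, 1/6)
2. G is the midpoint of JN ⇒ G = (1/2, 0)
2·[HJG] = -1/2, 2·[ANJ] = 1/6
[HJG]:[ANJ] = -1/2:1/6 = -3

[HJG]:[ANJ] = -3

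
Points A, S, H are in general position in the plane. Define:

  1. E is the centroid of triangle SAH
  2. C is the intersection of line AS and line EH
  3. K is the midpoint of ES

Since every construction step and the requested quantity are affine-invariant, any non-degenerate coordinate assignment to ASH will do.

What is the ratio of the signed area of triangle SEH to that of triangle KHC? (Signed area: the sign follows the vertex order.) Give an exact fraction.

Assign A = (0, 0), S = (1, 0), H = (0, 1) — the answer is frame-independent, so this choice is without loss of generality.
1. E is the centroid of triangle SAH ⇒ E = (1/3, 1/3)
2. C is the intersection of line AS and line EH ⇒ C = (1/2, 0)
3. K is the midpoint of ES ⇒ K = (2/3, 1/6)
2·[SEH] = -1/3, 2·[KHC] = 1/4
[SEH]:[KHC] = -1/3:1/4 = -4/3

[SEH]:[KHC] = -4/3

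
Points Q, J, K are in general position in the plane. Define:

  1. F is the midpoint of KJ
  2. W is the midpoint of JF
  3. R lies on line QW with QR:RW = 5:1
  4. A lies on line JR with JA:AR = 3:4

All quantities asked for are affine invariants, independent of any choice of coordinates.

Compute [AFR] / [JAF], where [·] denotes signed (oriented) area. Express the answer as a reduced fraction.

[AFR]:[JAF] = -4/3

Set Q = (0, 0), J = (1, 0), K = (0, 1); any affine frame gives the same invariant.
1. F is the midpoint of KJ ⇒ F = (1/2, 1/2)
2. W is the midpoint of JF ⇒ W = (3/4, 1/4)
3. R lies on line QW with QR:RW = 5:1 ⇒ R = (5/8, 5/24)
4. A lies on line JR with JA:AR = 3:4 ⇒ A = (47/56, 5/56)
2·[AFR] = 1/21, 2·[JAF] = -1/28
[AFR]:[JAF] = 1/21:-1/28 = -4/3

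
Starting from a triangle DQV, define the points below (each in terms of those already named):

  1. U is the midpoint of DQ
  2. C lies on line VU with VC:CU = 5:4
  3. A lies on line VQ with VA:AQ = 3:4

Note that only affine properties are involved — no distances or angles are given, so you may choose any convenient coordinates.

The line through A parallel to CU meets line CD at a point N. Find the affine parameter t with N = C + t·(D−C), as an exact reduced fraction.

t = -3/7

Set D = (0, 0), Q = (1, 0), V = (0, 1); any affine frame gives the same invariant.
1. U is the midpoint of DQ ⇒ U = (1/2, 0)
2. C lies on line VU with VC:CU = 5:4 ⇒ C = (5/18, 4/9)
3. A lies on line VQ with VA:AQ = 3:4 ⇒ A = (3/7, 4/7)
through A parallel to CU: direction (2/9, -4/9); meets CD at N = (25/63, 40/63)
N = C + t·(D−C) with t = -3/7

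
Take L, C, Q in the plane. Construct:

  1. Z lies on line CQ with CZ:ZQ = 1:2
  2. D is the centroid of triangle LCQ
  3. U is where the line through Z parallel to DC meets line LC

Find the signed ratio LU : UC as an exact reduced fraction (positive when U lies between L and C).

LU:UC = -4

Work in coordinates with L = (0, 0), C = (1, 0), Q = (0, 1).
1. Z lies on line CQ with CZ:ZQ = 1:2 ⇒ Z = (2/3, 1/3)
2. D is the centroid of triangle LCQ ⇒ D = (1/3, 1/3)
3. U is where the line through Z parallel to DC meets line LC ⇒ U = (4/3, 0)
U = L + t·(C−L) with t = 4/3, so LU:UC = t:(1−t) = 4/3:-1/3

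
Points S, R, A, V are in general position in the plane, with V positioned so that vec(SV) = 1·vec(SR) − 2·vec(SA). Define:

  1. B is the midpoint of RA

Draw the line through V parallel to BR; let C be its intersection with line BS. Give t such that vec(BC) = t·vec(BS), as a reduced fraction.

Work in coordinates with S = (0, 0), R = (1, 0), A = (0, 1), V = (1, -2).
1. B is the midpoint of RA ⇒ B = (1/2, 1/2)
through V parallel to BR: direction (1/2, -1/2); meets BS at C = (-1/2, -1/2)
C = B + t·(S−B) with t = 2

t = 2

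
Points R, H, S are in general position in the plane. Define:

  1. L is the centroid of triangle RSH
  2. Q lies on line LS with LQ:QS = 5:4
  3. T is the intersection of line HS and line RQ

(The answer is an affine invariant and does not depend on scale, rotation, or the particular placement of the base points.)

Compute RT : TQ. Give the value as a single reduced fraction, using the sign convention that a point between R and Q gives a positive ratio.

RT:TQ = -27/4

Choose coordinates R = (0, 0), H = (1, 0), S = (0, 1).
1. L is the centroid of triangle RSH ⇒ L = (1/3, 1/3)
2. Q lies on line LS with LQ:QS = 5:4 ⇒ Q = (4/27, 19/27)
3. T is the intersection of line HS and line RQ ⇒ T = (4/23, 19/23)
T = R + t·(Q−R) with t = 27/23, so RT:TQ = t:(1−t) = 27/23:-4/23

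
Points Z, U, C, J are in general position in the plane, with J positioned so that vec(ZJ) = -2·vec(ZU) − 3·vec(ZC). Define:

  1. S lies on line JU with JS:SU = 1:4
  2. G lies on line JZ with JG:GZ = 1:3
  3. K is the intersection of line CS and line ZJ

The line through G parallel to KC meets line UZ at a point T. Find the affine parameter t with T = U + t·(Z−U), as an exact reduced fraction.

Choose coordinates Z = (0, 0), U = (1, 0), C = (0, 1), J = (-2, -3).
1. S lies on line JU with JS:SU = 1:4 ⇒ S = (-7/5, -12/5)
2. G lies on line JZ with JG:GZ = 1:3 ⇒ G = (-3/2, -9/4)
3. K is the intersection of line CS and line ZJ ⇒ K = (-14/13, -21/13)
through G parallel to KC: direction (14/13, 34/13); meets UZ at T = (-39/68, 0)
T = U + t·(Z−U) with t = 107/68

t = 107/68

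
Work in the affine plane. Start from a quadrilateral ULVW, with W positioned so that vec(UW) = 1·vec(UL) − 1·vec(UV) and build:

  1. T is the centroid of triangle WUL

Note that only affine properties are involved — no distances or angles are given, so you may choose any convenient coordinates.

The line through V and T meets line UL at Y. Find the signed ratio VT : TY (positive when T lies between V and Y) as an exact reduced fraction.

VT:TY = -4

Work in coordinates with U = (0, 0), L = (1, 0), V = (0, 1), W = (1, -1).
1. T is the centroid of triangle WUL ⇒ T = (2/3, -1/3)
line VT meets UL at Y = (1/2, 0)
T = V + t·(Y−V) with t = 4/3, so VT:TY = 4/3:-1/3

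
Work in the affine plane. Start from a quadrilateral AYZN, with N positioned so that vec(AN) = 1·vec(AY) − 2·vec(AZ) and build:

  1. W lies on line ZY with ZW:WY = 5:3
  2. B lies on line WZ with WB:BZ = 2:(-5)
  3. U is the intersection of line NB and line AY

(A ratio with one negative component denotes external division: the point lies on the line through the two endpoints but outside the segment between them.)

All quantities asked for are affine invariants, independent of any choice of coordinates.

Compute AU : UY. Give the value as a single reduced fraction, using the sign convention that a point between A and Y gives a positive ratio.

Assign A = (0, 0), Y = (1, 0), Z = (0, 1), N = (1, -2) — the answer is frame-independent, so this choice is without loss of generality.
1. W lies on line ZY with ZW:WY = 5:3 ⇒ W = (5/8, 3/8)
2. B lies on line WZ with WB:BZ = 2:(-5) ⇒ B = (25/24, -1/24)
3. U is the intersection of line NB and line AY ⇒ U = (49/47, 0)
U = A + t·(Y−A) with t = 49/47, so AU:UY = t:(1−t) = 49/47:-2/47

AU:UY = -49/2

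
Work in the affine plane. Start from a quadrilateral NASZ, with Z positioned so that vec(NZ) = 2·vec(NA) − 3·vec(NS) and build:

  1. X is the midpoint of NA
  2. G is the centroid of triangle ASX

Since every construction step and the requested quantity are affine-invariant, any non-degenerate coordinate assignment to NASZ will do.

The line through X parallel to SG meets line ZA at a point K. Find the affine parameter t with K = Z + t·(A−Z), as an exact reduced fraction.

t = 3/5

Set N = (0, 0), A = (1, 0), S = (0, 1), Z = (2, -3); any affine frame gives the same invariant.
1. X is the midpoint of NA ⇒ X = (1/2, 0)
2. G is the centroid of triangle ASX ⇒ G = (1/2, 1/3)
through X parallel to SG: direction (1/2, -2/3); meets ZA at K = (7/5, -6/5)
K = Z + t·(A−Z) with t = 3/5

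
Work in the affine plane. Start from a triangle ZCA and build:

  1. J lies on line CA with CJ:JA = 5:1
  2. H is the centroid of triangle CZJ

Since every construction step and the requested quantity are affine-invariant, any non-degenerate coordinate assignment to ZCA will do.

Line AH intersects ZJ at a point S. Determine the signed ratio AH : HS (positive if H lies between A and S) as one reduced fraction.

Work in coordinates with Z = (0, 0), C = (1, 0), A = (0, 1).
1. J lies on line CA with CJ:JA = 5:1 ⇒ J = (1/6, 5/6)
2. H is the centroid of triangle CZJ ⇒ H = (7/18, 5/18)
line AH meets ZJ at S = (7/48, 35/48)
H = A + t·(S−A) with t = 8/3, so AH:HS = 8/3:-5/3

AH:HS = -8/5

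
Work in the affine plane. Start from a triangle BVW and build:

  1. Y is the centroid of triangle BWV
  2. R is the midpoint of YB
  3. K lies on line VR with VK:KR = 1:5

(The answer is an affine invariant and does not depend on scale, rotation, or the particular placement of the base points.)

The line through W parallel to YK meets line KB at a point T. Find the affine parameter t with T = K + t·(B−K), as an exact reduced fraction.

Assign B = (0, 0), V = (1, 0), W = (0, 1) — the answer is frame-independent, so this choice is without loss of generality.
1. Y is the centroid of triangle BWV ⇒ Y = (1/3, 1/3)
2. R is the midpoint of YB ⇒ R = (1/6, 1/6)
3. K lies on line VR with VK:KR = 1:5 ⇒ K = (31/36, 1/36)
through W parallel to YK: direction (19/36, -11/36); meets KB at T = (589/360, 19/360)
T = K + t·(B−K) with t = -9/10

t = -9/10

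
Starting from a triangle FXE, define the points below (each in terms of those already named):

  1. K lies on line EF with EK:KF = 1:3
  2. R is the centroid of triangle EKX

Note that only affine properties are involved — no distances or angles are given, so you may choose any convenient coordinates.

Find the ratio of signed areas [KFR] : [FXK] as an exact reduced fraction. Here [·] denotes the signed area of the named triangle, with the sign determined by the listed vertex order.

[KFR]:[FXK] = 1/3

Choose coordinates F = (0, 0), X = (1, 0), E = (0, 1).
1. K lies on line EF with EK:KF = 1:3 ⇒ K = (0, 3/4)
2. R is the centroid of triangle EKX ⇒ R = (1/3, 7/12)
2·[KFR] = 1/4, 2·[FXK] = 3/4
[KFR]:[FXK] = 1/4:3/4 = 1/3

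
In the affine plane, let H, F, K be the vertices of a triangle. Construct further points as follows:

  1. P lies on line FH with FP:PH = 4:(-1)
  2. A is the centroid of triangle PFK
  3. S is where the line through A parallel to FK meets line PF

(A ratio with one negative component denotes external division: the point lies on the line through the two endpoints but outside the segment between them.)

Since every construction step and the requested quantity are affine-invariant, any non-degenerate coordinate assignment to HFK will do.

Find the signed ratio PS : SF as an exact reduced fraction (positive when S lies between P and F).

Assign H = (0, 0), F = (1, 0), K = (0, 1) — the answer is frame-independent, so this choice is without loss of generality.
1. P lies on line FH with FP:PH = 4:(-1) ⇒ P = (-1/3, 0)
2. A is the centroid of triangle PFK ⇒ A = (2/9, 1/3)
3. S is where the line through A parallel to FK meets line PF ⇒ S = (5/9, 0)
S = P + t·(F−P) with t = 2/3, so PS:SF = t:(1−t) = 2/3:1/3

PS:SF = 2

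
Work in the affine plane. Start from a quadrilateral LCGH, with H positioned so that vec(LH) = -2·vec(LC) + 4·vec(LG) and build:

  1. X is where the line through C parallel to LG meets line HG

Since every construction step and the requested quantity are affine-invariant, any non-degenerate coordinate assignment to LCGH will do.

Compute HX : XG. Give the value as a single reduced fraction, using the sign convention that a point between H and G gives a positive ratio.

Choose coordinates L = (0, 0), C = (1, 0), G = (0, 1), H = (-2, 4).
1. X is where the line through C parallel to LG meets line HG ⇒ X = (1, -1/2)
X = H + t·(G−H) with t = 3/2, so HX:XG = t:(1−t) = 3/2:-1/2

HX:XG = -3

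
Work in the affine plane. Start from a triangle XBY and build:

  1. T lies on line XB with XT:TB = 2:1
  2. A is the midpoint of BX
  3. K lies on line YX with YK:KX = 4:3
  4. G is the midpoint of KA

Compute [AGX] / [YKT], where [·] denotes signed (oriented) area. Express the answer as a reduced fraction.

Assign X = (0, 0), B = (1, 0), Y = (0, 1) — the answer is frame-independent, so this choice is without loss of generality.
1. T lies on line XB with XT:TB = 2:1 ⇒ T = (2/3, 0)
2. A is the midpoint of BX ⇒ A = (1/2, 0)
3. K lies on line YX with YK:KX = 4:3 ⇒ K = (0, 3/7)
4. G is the midpoint of KA ⇒ G = (1/4, 3/14)
2·[AGX] = 3/28, 2·[YKT] = 8/21
[AGX]:[YKT] = 3/28:8/21 = 9/32

[AGX]:[YKT] = 9/32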